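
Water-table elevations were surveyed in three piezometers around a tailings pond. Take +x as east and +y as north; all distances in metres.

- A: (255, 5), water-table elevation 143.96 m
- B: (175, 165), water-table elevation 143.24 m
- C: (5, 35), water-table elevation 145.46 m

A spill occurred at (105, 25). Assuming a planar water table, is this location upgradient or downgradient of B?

Differences from A: to B (Δx, Δy, Δh) = (-80, 160, -0.72); to C = (-250, 30, +1.50).
Determinant of the coordinate differences = (-80)·30 − (-250)·160 = 37600.
∂h/∂x = [(-0.72)·30 − (+1.50)·160] / 37600 = -0.006957
∂h/∂y = [(-80)·(+1.50) − (-250)·(-0.72)] / 37600 = -0.007979
Head at (105, 25) = 143.96 + (-0.006957)·(-150) + (-0.007979)·(20) = 144.84 m.
That is higher than the 143.24 m at B, so the point is upgradient.

upgradient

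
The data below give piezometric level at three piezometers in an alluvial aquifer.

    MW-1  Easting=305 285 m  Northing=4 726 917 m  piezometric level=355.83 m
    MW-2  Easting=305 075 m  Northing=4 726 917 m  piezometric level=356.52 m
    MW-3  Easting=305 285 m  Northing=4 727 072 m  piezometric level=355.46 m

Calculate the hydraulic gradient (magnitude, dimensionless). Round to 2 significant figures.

∂h/∂x = (356.52 − 355.83) / (305075 − 305285) = -0.003286
∂h/∂y = (355.46 − 355.83) / (4727072 − 4726917) = -0.002387
|∇h| = √(-0.003286² + -0.002387²) = 0.004061

0.0041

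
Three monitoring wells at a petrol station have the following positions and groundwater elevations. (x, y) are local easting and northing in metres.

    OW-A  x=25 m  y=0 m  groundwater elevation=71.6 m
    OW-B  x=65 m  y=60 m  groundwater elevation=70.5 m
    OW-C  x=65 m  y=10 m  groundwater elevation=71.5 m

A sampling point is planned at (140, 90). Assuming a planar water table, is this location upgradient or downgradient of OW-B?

Taking OW-A as reference: OW-B−OW-A = (40, 60, -1.1); OW-C−OW-A = (40, 10, -0.1).
Solve a·Δx + b·Δy = Δh: det = 40·10 − 40·60 = -2000.
∂h/∂x = [(-1.1)·10 − (-0.1)·60] / -2000 = +0.002500
∂h/∂y = [40·(-0.1) − 40·(-1.1)] / -2000 = -0.02000
Head at (140, 90) = 71.6 + (+0.002500)·(115) + (-0.02000)·(90) = 70.09 m.
That is lower than the 70.5 m at OW-B, so the point is downgradient.

downgradient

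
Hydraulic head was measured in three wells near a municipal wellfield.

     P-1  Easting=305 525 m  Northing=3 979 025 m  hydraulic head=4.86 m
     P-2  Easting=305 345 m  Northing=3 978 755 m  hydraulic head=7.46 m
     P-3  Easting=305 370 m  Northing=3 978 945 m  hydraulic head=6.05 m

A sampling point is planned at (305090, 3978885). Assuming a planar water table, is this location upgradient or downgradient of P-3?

With h = a·x + b·y + c and P-1 as origin, the differences give:
  (-180)·a + (-270)·b = +2.60
  (-155)·a + (-80)·b = +1.19
Eliminate b (×(-80) and ×(-270), subtract): -27450·a = 113.300 → a = ∂h/∂x = -0.004128
Back-substitute: b = ∂h/∂y = -0.006878.
Head at (305090, 3978885) = 4.86 + (-0.004128)·(-435) + (-0.006878)·(-140) = 7.62 m.
That is higher than the 6.05 m at P-3, so the point is upgradient.

upgradient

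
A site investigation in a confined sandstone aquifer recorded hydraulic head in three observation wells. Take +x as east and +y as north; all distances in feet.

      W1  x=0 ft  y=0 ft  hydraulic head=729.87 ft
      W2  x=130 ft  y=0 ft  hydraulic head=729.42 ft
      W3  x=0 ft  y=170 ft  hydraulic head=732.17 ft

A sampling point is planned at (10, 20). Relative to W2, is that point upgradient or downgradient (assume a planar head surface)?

upgradient

∂h/∂x = (729.42 − 729.87) / (130 − 0) = -0.003462
∂h/∂y = (732.17 − 729.87) / (170 − 0) = +0.01353
Head at (10, 20) = 729.87 + (-0.003462)·(10) + (+0.01353)·(20) = 730.11 ft.
That is higher than the 729.42 ft at W2, so the point is upgradient.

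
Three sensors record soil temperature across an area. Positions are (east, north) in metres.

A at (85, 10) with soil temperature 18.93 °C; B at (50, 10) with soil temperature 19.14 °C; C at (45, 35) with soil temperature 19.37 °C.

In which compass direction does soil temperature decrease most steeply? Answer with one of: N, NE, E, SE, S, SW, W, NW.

SE

Differences from A: to B (Δx, Δy, Δh) = (-35, 0, +0.21); to C = (-40, 25, +0.44).
Solve a·Δx + b·Δy = ΔT: det = (-35)·25 − (-40)·0 = -875.
∂T/∂x = [(+0.21)·25 − (+0.44)·0] / -875 = -0.006000
∂T/∂y = [(-35)·(+0.44) − (-40)·(+0.21)] / -875 = +0.008000
Steepest decrease is along −∇f = (+0.006000 E, -0.008000 N) → southeast.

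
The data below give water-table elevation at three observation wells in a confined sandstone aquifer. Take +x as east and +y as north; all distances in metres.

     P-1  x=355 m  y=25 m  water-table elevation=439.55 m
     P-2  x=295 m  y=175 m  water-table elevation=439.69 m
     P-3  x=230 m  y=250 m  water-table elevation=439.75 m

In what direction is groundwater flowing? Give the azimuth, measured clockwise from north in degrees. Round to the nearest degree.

195°

Three-point gradient (reference P-1): Δ to P-2 = (-60, 150, +0.14), Δ to P-3 = (-125, 225, +0.20).
∂h/∂x = +0.0002857, ∂h/∂y = +0.001048 (det = 5250).
Flow direction (−∇h) has components (-0.0002857 E, -0.001048 N).
Azimuth = atan2(E, N) = atan2(-0.0002857, -0.001048) = 195.3° ≈ 195°.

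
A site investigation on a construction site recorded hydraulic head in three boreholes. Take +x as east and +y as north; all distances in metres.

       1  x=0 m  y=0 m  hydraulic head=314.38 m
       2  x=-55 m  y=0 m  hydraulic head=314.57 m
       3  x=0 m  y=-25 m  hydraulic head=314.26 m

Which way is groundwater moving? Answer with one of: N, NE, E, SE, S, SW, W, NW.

∂h/∂x = (314.57 − 314.38) / (-55 − 0) = -0.003455
∂h/∂y = (314.26 − 314.38) / (-25 − 0) = +0.004800
Flow = −∇h = (+0.003455 east, -0.004800 north), which points southeast.

SE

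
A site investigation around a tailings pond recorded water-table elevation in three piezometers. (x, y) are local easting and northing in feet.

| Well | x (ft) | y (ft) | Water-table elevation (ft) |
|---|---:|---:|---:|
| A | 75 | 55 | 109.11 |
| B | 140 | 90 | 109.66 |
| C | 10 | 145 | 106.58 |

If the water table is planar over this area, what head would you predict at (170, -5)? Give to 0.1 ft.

Differences from A: to B (Δx, Δy, Δh) = (65, 35, +0.55); to C = (-65, 90, -2.53).
Solve a·Δx + b·Δy = Δh: det = 65·90 − (-65)·35 = 8125.
∂h/∂x = [(+0.55)·90 − (-2.53)·35] / 8125 = +0.01699
∂h/∂y = [65·(-2.53) − (-65)·(+0.55)] / 8125 = -0.01584
h(170, -5) = 109.11 + (+0.01699)·(95) + (-0.01584)·(-60) = 109.11 +1.614 +0.950 = 111.675 ft.

111.7 ft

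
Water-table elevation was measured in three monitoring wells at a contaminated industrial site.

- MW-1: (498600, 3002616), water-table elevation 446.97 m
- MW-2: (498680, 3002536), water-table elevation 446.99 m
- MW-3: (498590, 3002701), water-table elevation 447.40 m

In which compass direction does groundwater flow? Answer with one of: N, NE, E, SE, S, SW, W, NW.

With h = a·x + b·y + c and MW-1 as origin, the differences give:
  80·a + (-80)·b = +0.02
  (-10)·a + 85·b = +0.43
Eliminate b (×85 and ×(-80), subtract): 6000·a = 36.100 → a = ∂h/∂x = +0.006017
Back-substitute: b = ∂h/∂y = +0.005767.
Flow = −∇h = (-0.006017 east, -0.005767 north), which points southwest.

SW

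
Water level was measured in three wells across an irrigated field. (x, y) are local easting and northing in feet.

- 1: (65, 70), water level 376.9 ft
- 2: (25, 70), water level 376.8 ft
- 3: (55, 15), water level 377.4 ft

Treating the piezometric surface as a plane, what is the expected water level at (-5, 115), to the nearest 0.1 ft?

376.3 ft

Taking 1 as reference: 2−1 = (-40, 0, -0.1); 3−1 = (-10, -55, +0.5).
Determinant of the coordinate differences = (-40)·(-55) − (-10)·0 = 2200.
∂h/∂x = [(-0.1)·(-55) − (+0.5)·0] / 2200 = +0.002500
∂h/∂y = [(-40)·(+0.5) − (-10)·(-0.1)] / 2200 = -0.009545
h(-5, 115) = 376.9 + (+0.002500)·(-70) + (-0.009545)·(45) = 376.9 -0.175 -0.430 = 376.295 ft.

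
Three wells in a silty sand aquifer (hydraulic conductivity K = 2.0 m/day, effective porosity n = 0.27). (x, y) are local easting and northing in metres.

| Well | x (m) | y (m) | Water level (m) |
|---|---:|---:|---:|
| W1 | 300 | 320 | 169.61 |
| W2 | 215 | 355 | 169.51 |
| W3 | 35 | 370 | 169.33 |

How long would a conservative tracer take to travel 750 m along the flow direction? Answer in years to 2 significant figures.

With h = a·x + b·y + c and W1 as origin, the differences give:
  (-85)·a + 35·b = -0.10
  (-265)·a + 50·b = -0.28
Eliminate b (×50 and ×35, subtract): 5025·a = 4.800 → a = ∂h/∂x = +0.0009552
Back-substitute: b = ∂h/∂y = -0.0005373.
|∇h| = √(0.0009552² + -0.0005373²) = 0.001096
Seepage velocity v = K·i/n = 2.0 × 0.001096 / 0.27 = 0.008119 m/day.
t = 750 / 0.008119 = 9.238e+04 days = 253 years.

250 years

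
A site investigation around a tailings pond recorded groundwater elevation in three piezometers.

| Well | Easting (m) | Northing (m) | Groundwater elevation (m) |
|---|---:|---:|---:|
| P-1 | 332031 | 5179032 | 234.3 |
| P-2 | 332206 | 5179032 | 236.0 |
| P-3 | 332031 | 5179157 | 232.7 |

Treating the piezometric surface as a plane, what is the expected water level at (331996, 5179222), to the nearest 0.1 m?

∂h/∂x = (236.0 − 234.3) / (332206 − 332031) = +0.009714
∂h/∂y = (232.7 − 234.3) / (5179157 − 5179032) = -0.01280
h(331996, 5179222) = 234.3 + (+0.009714)·(-35) + (-0.01280)·(190) = 234.3 -0.340 -2.432 = 231.528 m.

231.5 m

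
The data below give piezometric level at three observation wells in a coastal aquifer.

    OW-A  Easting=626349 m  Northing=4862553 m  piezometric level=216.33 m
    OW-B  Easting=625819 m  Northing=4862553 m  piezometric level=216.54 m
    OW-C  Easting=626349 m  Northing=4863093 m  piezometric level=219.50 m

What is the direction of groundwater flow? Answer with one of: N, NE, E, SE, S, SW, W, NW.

S

∂h/∂x = (216.54 − 216.33) / (625819 − 626349) = -0.0003962
∂h/∂y = (219.50 − 216.33) / (4863093 − 4862553) = +0.005870
Flow = −∇h = (+0.0003962 east, -0.005870 north), which points south.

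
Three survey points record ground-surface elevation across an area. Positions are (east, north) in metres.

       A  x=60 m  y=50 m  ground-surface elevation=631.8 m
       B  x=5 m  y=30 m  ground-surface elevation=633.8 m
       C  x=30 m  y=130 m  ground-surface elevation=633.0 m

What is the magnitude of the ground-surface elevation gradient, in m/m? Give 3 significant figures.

Differences from A: to B (Δx, Δy, Δh) = (-55, -20, +2.0); to C = (-30, 80, +1.2).
Solve a·Δx + b·Δy = Δz: det = (-55)·80 − (-30)·(-20) = -5000.
∂z/∂x = [(+2.0)·80 − (+1.2)·(-20)] / -5000 = -0.03680
∂z/∂y = [(-55)·(+1.2) − (-30)·(+2.0)] / -5000 = +0.001200
|∇f| = √(-0.03680² + 0.001200²) = 0.03682 m/m

0.0368 m/m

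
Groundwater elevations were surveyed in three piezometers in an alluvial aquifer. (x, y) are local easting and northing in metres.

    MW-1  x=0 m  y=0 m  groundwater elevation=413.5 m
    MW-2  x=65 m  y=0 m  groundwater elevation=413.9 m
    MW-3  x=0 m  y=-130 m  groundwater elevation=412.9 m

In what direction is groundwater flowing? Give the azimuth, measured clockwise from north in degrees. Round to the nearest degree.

∂h/∂x = (413.9 − 413.5) / (65 − 0) = +0.006154
∂h/∂y = (412.9 − 413.5) / (-130 − 0) = +0.004615
Flow direction (−∇h) has components (-0.006154 E, -0.004615 N).
Azimuth = atan2(E, N) = atan2(-0.006154, -0.004615) = 233.1° ≈ 233°.

233°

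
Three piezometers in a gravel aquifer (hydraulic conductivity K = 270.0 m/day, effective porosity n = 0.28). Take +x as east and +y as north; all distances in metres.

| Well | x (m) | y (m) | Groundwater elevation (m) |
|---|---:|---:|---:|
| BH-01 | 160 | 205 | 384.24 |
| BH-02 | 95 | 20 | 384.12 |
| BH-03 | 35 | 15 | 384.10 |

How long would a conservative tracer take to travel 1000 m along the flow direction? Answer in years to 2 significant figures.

4.6 years

Differences from BH-01: to BH-02 (Δx, Δy, Δh) = (-65, -185, -0.12); to BH-03 = (-125, -190, -0.14).
Determinant of the coordinate differences = (-65)·(-190) − (-125)·(-185) = -10775.
∂h/∂x = [(-0.12)·(-190) − (-0.14)·(-185)] / -10775 = +0.0002877
∂h/∂y = [(-65)·(-0.14) − (-125)·(-0.12)] / -10775 = +0.0005476
|∇h| = √(0.0002877² + 0.0005476²) = 0.0006186
Seepage velocity v = K·i/n = 270.0 × 0.0006186 / 0.28 = 0.5965 m/day.
t = 1000 / 0.5965 = 1676 days = 4.59 years.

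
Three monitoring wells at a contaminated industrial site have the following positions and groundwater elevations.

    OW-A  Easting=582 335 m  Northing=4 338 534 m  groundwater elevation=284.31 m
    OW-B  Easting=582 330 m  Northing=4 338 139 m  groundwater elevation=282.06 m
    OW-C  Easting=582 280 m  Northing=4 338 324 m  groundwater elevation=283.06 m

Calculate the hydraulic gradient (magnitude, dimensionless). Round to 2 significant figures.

0.0058

Three-point gradient (reference OW-A): Δ to OW-B = (-5, -395, -2.25), Δ to OW-C = (-55, -210, -1.25).
∂h/∂x = +0.001028, ∂h/∂y = +0.005683 (det = -20675).
|∇h| = √(0.001028² + 0.005683²) = 0.005775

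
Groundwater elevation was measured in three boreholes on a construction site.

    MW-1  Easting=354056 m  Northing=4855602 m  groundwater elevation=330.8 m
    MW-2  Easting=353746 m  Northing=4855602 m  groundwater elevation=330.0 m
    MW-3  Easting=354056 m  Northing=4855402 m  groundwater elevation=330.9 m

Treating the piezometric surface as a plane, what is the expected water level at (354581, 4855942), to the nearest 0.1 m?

∂h/∂x = (330.0 − 330.8) / (353746 − 354056) = +0.002581
∂h/∂y = (330.9 − 330.8) / (4855402 − 4855602) = -0.0005000
h(354581, 4855942) = 330.8 + (+0.002581)·(525) + (-0.0005000)·(340) = 330.8 +1.355 -0.170 = 331.985 m.

332.0 m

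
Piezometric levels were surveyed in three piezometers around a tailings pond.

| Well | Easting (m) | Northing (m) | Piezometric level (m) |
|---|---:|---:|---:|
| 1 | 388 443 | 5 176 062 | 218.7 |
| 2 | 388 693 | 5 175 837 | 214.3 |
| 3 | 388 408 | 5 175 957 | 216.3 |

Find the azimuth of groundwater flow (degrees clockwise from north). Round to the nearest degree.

With h = a·x + b·y + c and 1 as origin, the differences give:
  250·a + (-225)·b = -4.4
  (-35)·a + (-105)·b = -2.4
Eliminate b (×(-105) and ×(-225), subtract): -34125·a = -78.00 → a = ∂h/∂x = +0.002286
Back-substitute: b = ∂h/∂y = +0.02210.
Flow direction (−∇h) has components (-0.002286 E, -0.02210 N).
Azimuth = atan2(E, N) = atan2(-0.002286, -0.02210) = 185.9° ≈ 186°.

186°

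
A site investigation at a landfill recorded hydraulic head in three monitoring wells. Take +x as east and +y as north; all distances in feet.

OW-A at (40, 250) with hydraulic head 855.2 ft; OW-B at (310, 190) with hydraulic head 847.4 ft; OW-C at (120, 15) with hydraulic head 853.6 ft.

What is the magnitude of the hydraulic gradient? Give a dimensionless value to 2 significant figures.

With h = a·x + b·y + c and OW-A as origin, the differences give:
  270·a + (-60)·b = -7.8
  80·a + (-235)·b = -1.6
Eliminate b (×(-235) and ×(-60), subtract): -58650·a = 1737.00 → a = ∂h/∂x = -0.02962
Back-substitute: b = ∂h/∂y = -0.003274.
|∇h| = √(-0.02962² + -0.003274²) = 0.0298

0.030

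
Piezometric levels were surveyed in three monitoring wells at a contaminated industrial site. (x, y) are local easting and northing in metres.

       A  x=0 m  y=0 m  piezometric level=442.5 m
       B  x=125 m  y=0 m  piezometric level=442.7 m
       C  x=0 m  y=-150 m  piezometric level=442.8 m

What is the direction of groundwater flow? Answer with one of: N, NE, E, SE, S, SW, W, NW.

∂h/∂x = (442.7 − 442.5) / (125 − 0) = +0.001600
∂h/∂y = (442.8 − 442.5) / (-150 − 0) = -0.002000
Flow = −∇h = (-0.001600 east, +0.002000 north), which points northwest.

NW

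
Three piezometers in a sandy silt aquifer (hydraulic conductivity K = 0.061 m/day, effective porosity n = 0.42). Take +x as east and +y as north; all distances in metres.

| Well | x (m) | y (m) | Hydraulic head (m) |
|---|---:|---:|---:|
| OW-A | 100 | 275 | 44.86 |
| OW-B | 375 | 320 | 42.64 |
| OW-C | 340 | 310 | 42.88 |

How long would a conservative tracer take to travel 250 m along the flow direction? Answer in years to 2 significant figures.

340 years

Differences from OW-A: to OW-B (Δx, Δy, Δh) = (275, 45, -2.22); to OW-C = (240, 35, -1.98).
Solve a·Δx + b·Δy = Δh: det = 275·35 − 240·45 = -1175.
∂h/∂x = [(-2.22)·35 − (-1.98)·45] / -1175 = -0.009702
∂h/∂y = [275·(-1.98) − 240·(-2.22)] / -1175 = +0.009957
|∇h| = √(-0.009702² + 0.009957²) = 0.0139
Seepage velocity v = K·i/n = 0.061 × 0.0139 / 0.42 = 0.002019 m/day.
t = 250 / 0.002019 = 1.238e+05 days = 339 years.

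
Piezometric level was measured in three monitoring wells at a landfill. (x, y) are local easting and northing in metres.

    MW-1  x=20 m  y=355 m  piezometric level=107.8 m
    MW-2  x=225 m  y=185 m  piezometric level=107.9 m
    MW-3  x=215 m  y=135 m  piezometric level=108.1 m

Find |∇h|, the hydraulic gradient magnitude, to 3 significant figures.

Taking MW-1 as reference: MW-2−MW-1 = (205, -170, +0.1); MW-3−MW-1 = (195, -220, +0.3).
Determinant of the coordinate differences = 205·(-220) − 195·(-170) = -11950.
∂h/∂x = [(+0.1)·(-220) − (+0.3)·(-170)] / -11950 = -0.002427
∂h/∂y = [205·(+0.3) − 195·(+0.1)] / -11950 = -0.003515
|∇h| = √(-0.002427² + -0.003515²) = 0.004271

0.00427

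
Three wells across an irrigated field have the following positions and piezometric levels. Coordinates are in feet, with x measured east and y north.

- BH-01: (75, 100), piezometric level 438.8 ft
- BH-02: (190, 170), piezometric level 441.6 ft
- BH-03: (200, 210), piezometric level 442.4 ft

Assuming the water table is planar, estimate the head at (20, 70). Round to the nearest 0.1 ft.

Differences from BH-01: to BH-02 (Δx, Δy, Δh) = (115, 70, +2.8); to BH-03 = (125, 110, +3.6).
Determinant of the coordinate differences = 115·110 − 125·70 = 3900.
∂h/∂x = [(+2.8)·110 − (+3.6)·70] / 3900 = +0.01436
∂h/∂y = [115·(+3.6) − 125·(+2.8)] / 3900 = +0.01641
h(20, 70) = 438.8 + (+0.01436)·(-55) + (+0.01641)·(-30) = 438.8 -0.790 -0.492 = 437.518 ft.

437.5 ft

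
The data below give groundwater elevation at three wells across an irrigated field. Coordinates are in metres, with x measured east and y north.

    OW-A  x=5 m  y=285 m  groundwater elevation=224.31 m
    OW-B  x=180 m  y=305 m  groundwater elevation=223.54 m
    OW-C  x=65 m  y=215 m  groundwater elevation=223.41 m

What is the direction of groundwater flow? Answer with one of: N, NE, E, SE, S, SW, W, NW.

Three-point gradient (reference OW-A): Δ to OW-B = (175, 20, -0.77), Δ to OW-C = (60, -70, -0.90).
∂h/∂x = -0.005346, ∂h/∂y = +0.008275 (det = -13450).
Flow = −∇h = (+0.005346 east, -0.008275 north), which points southeast.

SE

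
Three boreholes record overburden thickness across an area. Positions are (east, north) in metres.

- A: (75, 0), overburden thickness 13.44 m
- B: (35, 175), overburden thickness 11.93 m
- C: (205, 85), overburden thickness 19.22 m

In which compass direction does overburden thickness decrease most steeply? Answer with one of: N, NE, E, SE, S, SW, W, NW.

Taking A as reference: B−A = (-40, 175, -1.51); C−A = (130, 85, +5.78).
Solve a·Δx + b·Δy = Δd: det = (-40)·85 − 130·175 = -26150.
∂d/∂x = [(-1.51)·85 − (+5.78)·175] / -26150 = +0.04359
∂d/∂y = [(-40)·(+5.78) − 130·(-1.51)] / -26150 = +0.001335
Steepest decrease is along −∇f = (-0.04359 E, -0.001335 N) → west.

W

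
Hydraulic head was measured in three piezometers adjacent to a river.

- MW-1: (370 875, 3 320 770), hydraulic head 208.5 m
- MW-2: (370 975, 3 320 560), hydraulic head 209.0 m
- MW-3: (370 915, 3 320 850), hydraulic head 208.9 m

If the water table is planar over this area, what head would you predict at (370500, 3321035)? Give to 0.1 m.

Differences from MW-1: to MW-2 (Δx, Δy, Δh) = (100, -210, +0.5); to MW-3 = (40, 80, +0.4).
Determinant of the coordinate differences = 100·80 − 40·(-210) = 16400.
∂h/∂x = [(+0.5)·80 − (+0.4)·(-210)] / 16400 = +0.007561
∂h/∂y = [100·(+0.4) − 40·(+0.5)] / 16400 = +0.001220
h(370500, 3321035) = 208.5 + (+0.007561)·(-375) + (+0.001220)·(265) = 208.5 -2.835 +0.323 = 205.988 m.

206.0 m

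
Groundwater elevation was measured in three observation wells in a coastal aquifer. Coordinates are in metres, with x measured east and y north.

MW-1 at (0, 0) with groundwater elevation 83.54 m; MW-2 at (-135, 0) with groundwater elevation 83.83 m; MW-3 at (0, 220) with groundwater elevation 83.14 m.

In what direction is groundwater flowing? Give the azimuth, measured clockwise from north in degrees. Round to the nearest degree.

050°

∂h/∂x = (83.83 − 83.54) / (-135 − 0) = -0.002148
∂h/∂y = (83.14 − 83.54) / (220 − 0) = -0.001818
Flow direction (−∇h) has components (+0.002148 E, +0.001818 N).
Azimuth = atan2(E, N) = atan2(+0.002148, +0.001818) = 49.8° ≈ 050°.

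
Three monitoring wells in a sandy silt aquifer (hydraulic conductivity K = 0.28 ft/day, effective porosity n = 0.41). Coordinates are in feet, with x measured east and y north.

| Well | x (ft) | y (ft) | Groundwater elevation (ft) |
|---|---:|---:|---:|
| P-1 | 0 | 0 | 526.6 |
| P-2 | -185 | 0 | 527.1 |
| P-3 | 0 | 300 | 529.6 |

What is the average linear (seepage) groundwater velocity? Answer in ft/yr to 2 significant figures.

2.6 ft/yr

∂h/∂x = (527.1 − 526.6) / (-185 − 0) = -0.002703
∂h/∂y = (529.6 − 526.6) / (300 − 0) = +0.01000
|∇h| = √(-0.002703² + 0.01000²) = 0.01036
Seepage velocity v = K·i/n = 0.28 × 0.01036 / 0.41 = 0.007075 ft/day = 2.584 ft/yr.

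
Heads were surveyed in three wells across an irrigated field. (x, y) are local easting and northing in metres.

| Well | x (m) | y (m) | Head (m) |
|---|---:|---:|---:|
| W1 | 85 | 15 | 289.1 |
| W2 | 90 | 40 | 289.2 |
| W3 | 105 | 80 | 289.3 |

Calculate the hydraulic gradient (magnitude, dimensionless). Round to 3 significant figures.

0.0103

With h = a·x + b·y + c and W1 as origin, the differences give:
  5·a + 25·b = +0.1
  20·a + 65·b = +0.2
Eliminate b (×65 and ×25, subtract): -175·a = 1.50 → a = ∂h/∂x = -0.008571
Back-substitute: b = ∂h/∂y = +0.005714.
|∇h| = √(-0.008571² + 0.005714²) = 0.0103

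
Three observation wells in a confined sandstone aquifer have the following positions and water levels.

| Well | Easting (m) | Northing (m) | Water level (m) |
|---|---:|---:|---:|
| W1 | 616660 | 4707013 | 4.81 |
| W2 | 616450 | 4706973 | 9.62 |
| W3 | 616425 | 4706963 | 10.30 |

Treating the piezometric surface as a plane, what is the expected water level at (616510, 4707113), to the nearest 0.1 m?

Taking W1 as reference: W2−W1 = (-210, -40, +4.81); W3−W1 = (-235, -50, +5.49).
Determinant of the coordinate differences = (-210)·(-50) − (-235)·(-40) = 1100.
∂h/∂x = [(+4.81)·(-50) − (+5.49)·(-40)] / 1100 = -0.01900
∂h/∂y = [(-210)·(+5.49) − (-235)·(+4.81)] / 1100 = -0.02050
h(616510, 4707113) = 4.81 + (-0.01900)·(-150) + (-0.02050)·(100) = 4.81 +2.850 -2.050 = 5.610 m.

5.6 m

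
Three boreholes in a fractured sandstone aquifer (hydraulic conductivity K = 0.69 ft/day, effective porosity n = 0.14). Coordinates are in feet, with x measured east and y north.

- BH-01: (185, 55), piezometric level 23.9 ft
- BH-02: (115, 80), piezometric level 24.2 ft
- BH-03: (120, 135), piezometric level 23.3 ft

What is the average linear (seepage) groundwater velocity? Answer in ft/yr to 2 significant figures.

33 ft/yr

Differences from BH-01: to BH-02 (Δx, Δy, Δh) = (-70, 25, +0.3); to BH-03 = (-65, 80, -0.6).
Solve a·Δx + b·Δy = Δh: det = (-70)·80 − (-65)·25 = -3975.
∂h/∂x = [(+0.3)·80 − (-0.6)·25] / -3975 = -0.009811
∂h/∂y = [(-70)·(-0.6) − (-65)·(+0.3)] / -3975 = -0.01547
|∇h| = √(-0.009811² + -0.01547²) = 0.01832
Seepage velocity v = K·i/n = 0.69 × 0.01832 / 0.14 = 0.09029 ft/day = 32.98 ft/yr.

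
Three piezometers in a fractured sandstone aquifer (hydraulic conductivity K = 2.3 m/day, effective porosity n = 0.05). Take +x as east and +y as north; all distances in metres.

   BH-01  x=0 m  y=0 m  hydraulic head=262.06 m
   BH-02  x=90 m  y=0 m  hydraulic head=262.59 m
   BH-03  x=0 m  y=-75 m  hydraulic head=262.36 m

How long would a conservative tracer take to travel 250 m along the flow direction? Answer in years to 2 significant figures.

∂h/∂x = (262.59 − 262.06) / (90 − 0) = +0.005889
∂h/∂y = (262.36 − 262.06) / (-75 − 0) = -0.004000
|∇h| = √(0.005889² + -0.004000²) = 0.007119
Seepage velocity v = K·i/n = 2.3 × 0.007119 / 0.05 = 0.3275 m/day.
t = 250 / 0.3275 = 763.4 days = 2.09 years.

2.1 years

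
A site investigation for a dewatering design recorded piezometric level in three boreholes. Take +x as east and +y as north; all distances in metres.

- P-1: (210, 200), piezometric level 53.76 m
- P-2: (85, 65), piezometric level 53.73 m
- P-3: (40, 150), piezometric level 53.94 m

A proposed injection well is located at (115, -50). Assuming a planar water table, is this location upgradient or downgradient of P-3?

downgradient

Differences from P-1: to P-2 (Δx, Δy, Δh) = (-125, -135, -0.03); to P-3 = (-170, -50, +0.18).
Determinant of the coordinate differences = (-125)·(-50) − (-170)·(-135) = -16700.
∂h/∂x = [(-0.03)·(-50) − (+0.18)·(-135)] / -16700 = -0.001545
∂h/∂y = [(-125)·(+0.18) − (-170)·(-0.03)] / -16700 = +0.001653
Head at (115, -50) = 53.76 + (-0.001545)·(-95) + (+0.001653)·(-250) = 53.49 m.
That is lower than the 53.94 m at P-3, so the point is downgradient.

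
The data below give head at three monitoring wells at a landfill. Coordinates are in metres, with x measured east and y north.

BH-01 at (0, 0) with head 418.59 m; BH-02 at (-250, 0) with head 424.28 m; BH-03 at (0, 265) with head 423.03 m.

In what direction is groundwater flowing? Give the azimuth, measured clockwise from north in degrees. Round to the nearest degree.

126°

∂h/∂x = (424.28 − 418.59) / (-250 − 0) = -0.02276
∂h/∂y = (423.03 − 418.59) / (265 − 0) = +0.01675
Flow direction (−∇h) has components (+0.02276 E, -0.01675 N).
Azimuth = atan2(E, N) = atan2(+0.02276, -0.01675) = 126.4° ≈ 126°.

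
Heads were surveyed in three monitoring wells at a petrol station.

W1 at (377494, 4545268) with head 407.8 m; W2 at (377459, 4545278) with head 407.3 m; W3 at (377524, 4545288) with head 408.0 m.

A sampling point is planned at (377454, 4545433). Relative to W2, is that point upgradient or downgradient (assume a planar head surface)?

Differences from W1: to W2 (Δx, Δy, Δh) = (-35, 10, -0.5); to W3 = (30, 20, +0.2).
Determinant of the coordinate differences = (-35)·20 − 30·10 = -1000.
∂h/∂x = [(-0.5)·20 − (+0.2)·10] / -1000 = +0.01200
∂h/∂y = [(-35)·(+0.2) − 30·(-0.5)] / -1000 = -0.008000
Head at (377454, 4545433) = 407.8 + (+0.01200)·(-40) + (-0.008000)·(165) = 406.00 m.
That is lower than the 407.3 m at W2, so the point is downgradient.

downgradient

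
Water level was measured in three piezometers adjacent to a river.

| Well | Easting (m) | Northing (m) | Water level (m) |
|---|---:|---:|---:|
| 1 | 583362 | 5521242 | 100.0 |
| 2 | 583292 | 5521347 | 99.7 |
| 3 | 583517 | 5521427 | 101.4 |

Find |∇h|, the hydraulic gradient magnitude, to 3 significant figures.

Taking 1 as reference: 2−1 = (-70, 105, -0.3); 3−1 = (155, 185, +1.4).
Determinant of the coordinate differences = (-70)·185 − 155·105 = -29225.
∂h/∂x = [(-0.3)·185 − (+1.4)·105] / -29225 = +0.006929
∂h/∂y = [(-70)·(+1.4) − 155·(-0.3)] / -29225 = +0.001762
|∇h| = √(0.006929² + 0.001762²) = 0.00715

0.00715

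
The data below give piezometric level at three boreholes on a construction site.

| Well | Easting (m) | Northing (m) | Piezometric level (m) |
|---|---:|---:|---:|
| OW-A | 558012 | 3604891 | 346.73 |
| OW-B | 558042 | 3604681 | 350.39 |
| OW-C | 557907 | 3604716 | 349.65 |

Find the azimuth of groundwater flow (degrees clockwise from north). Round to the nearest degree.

Differences from OW-A: to OW-B (Δx, Δy, Δh) = (30, -210, +3.66); to OW-C = (-105, -175, +2.92).
Determinant of the coordinate differences = 30·(-175) − (-105)·(-210) = -27300.
∂h/∂x = [(+3.66)·(-175) − (+2.92)·(-210)] / -27300 = +0.001000
∂h/∂y = [30·(+2.92) − (-105)·(+3.66)] / -27300 = -0.01729
Flow direction (−∇h) has components (-0.001000 E, +0.01729 N).
Azimuth = atan2(E, N) = atan2(-0.001000, +0.01729) = 356.7° ≈ 357°.

357°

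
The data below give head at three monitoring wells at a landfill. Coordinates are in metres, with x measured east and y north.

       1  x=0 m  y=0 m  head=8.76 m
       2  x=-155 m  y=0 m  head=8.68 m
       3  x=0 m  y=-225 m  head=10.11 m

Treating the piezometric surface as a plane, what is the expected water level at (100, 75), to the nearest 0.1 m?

∂h/∂x = (8.68 − 8.76) / (-155 − 0) = +0.0005161
∂h/∂y = (10.11 − 8.76) / (-225 − 0) = -0.006000
h(100, 75) = 8.76 + (+0.0005161)·(100) + (-0.006000)·(75) = 8.76 +0.052 -0.450 = 8.362 m.

8.4 m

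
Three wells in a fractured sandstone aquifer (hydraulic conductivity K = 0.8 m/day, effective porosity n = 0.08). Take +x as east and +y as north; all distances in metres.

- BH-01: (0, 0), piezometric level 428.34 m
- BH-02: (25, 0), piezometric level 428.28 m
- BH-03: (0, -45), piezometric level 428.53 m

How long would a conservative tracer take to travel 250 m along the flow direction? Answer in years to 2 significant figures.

14 years

∂h/∂x = (428.28 − 428.34) / (25 − 0) = -0.002400
∂h/∂y = (428.53 − 428.34) / (-45 − 0) = -0.004222
|∇h| = √(-0.002400² + -0.004222²) = 0.004856
Seepage velocity v = K·i/n = 0.8 × 0.004856 / 0.08 = 0.04856 m/day.
t = 250 / 0.04856 = 5148 days = 14.1 years.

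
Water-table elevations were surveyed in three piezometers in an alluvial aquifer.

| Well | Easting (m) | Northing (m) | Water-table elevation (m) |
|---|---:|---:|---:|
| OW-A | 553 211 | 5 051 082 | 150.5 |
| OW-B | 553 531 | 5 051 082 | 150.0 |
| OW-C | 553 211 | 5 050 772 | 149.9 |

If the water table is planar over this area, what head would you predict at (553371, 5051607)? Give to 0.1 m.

∂h/∂x = (150.0 − 150.5) / (553531 − 553211) = -0.001563
∂h/∂y = (149.9 − 150.5) / (5050772 − 5051082) = +0.001935
h(553371, 5051607) = 150.5 + (-0.001563)·(160) + (+0.001935)·(525) = 150.5 -0.250 +1.016 = 151.266 m.

151.3 m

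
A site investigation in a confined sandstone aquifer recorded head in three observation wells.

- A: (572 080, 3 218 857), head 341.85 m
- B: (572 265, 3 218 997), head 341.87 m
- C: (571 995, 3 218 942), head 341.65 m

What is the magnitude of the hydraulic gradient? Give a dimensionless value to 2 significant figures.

Taking A as reference: B−A = (185, 140, +0.02); C−A = (-85, 85, -0.20).
Solve a·Δx + b·Δy = Δh: det = 185·85 − (-85)·140 = 27625.
∂h/∂x = [(+0.02)·85 − (-0.20)·140] / 27625 = +0.001075
∂h/∂y = [185·(-0.20) − (-85)·(+0.02)] / 27625 = -0.001278
|∇h| = √(0.001075² + -0.001278²) = 0.00167

0.0017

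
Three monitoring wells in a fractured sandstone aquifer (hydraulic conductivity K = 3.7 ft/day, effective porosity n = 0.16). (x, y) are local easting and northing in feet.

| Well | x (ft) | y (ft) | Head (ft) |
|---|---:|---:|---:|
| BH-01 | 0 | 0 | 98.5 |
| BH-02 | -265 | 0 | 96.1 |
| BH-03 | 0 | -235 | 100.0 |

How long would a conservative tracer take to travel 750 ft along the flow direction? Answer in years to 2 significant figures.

8.0 years

∂h/∂x = (96.1 − 98.5) / (-265 − 0) = +0.009057
∂h/∂y = (100.0 − 98.5) / (-235 − 0) = -0.006383
|∇h| = √(0.009057² + -0.006383²) = 0.01108
Seepage velocity v = K·i/n = 3.7 × 0.01108 / 0.16 = 0.2562 ft/day.
t = 750 / 0.2562 = 2927 days = 8.01 years.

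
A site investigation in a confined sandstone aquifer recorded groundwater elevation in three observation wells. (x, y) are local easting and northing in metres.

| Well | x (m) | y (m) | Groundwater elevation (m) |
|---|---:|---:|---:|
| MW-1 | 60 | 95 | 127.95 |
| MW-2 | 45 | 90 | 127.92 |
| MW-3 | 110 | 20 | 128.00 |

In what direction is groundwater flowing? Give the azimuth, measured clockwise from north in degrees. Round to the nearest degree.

253°

Three-point gradient (reference MW-1): Δ to MW-2 = (-15, -5, -0.03), Δ to MW-3 = (50, -75, +0.05).
∂h/∂x = +0.001818, ∂h/∂y = +0.0005455 (det = 1375).
Flow direction (−∇h) has components (-0.001818 E, -0.0005455 N).
Azimuth = atan2(E, N) = atan2(-0.001818, -0.0005455) = 253.3° ≈ 253°.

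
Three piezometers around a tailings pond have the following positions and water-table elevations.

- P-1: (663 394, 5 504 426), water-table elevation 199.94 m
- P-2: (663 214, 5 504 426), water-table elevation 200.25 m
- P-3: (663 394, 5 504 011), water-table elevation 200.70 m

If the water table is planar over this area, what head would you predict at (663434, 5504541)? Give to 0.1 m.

199.7 m

∂h/∂x = (200.25 − 199.94) / (663214 − 663394) = -0.001722
∂h/∂y = (200.70 − 199.94) / (5504011 − 5504426) = -0.001831
h(663434, 5504541) = 199.94 + (-0.001722)·(40) + (-0.001831)·(115) = 199.94 -0.069 -0.211 = 199.661 m.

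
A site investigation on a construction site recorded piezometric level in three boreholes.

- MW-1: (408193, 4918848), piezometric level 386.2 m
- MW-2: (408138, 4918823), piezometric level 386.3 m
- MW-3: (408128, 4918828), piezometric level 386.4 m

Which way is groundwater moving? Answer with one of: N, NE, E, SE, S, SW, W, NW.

With h = a·x + b·y + c and MW-1 as origin, the differences give:
  (-55)·a + (-25)·b = +0.1
  (-65)·a + (-20)·b = +0.2
Eliminate b (×(-20) and ×(-25), subtract): -525·a = 3.00 → a = ∂h/∂x = -0.005714
Back-substitute: b = ∂h/∂y = +0.008571.
Flow = −∇h = (+0.005714 east, -0.008571 north), which points southeast.

SE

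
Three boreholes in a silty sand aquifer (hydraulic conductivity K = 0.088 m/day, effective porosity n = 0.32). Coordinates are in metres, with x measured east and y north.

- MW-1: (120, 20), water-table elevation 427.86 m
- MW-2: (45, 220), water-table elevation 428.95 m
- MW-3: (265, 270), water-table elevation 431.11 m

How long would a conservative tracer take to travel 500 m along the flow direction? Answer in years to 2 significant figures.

With h = a·x + b·y + c and MW-1 as origin, the differences give:
  (-75)·a + 200·b = +1.09
  145·a + 250·b = +3.25
Eliminate b (×250 and ×200, subtract): -47750·a = -377.500 → a = ∂h/∂x = +0.007906
Back-substitute: b = ∂h/∂y = +0.008415.
|∇h| = √(0.007906² + 0.008415²) = 0.01155
Seepage velocity v = K·i/n = 0.088 × 0.01155 / 0.32 = 0.003176 m/day.
t = 500 / 0.003176 = 1.574e+05 days = 431 years.

430 years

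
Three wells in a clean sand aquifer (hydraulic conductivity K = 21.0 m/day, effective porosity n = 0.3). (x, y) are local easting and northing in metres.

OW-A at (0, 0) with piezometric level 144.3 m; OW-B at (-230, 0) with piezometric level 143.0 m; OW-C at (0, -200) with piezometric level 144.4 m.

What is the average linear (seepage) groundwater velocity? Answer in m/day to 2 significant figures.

0.40 m/day

∂h/∂x = (143.0 − 144.3) / (-230 − 0) = +0.005652
∂h/∂y = (144.4 − 144.3) / (-200 − 0) = -0.0005000
|∇h| = √(0.005652² + -0.0005000²) = 0.005674
Seepage velocity v = K·i/n = 21.0 × 0.005674 / 0.3 = 0.3972 m/day.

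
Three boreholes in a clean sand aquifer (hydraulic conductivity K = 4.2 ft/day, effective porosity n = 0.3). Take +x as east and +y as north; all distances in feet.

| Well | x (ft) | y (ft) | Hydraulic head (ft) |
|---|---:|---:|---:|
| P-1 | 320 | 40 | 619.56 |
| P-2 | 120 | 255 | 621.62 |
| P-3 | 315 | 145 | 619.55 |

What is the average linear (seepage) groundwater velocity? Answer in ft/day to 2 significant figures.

Differences from P-1: to P-2 (Δx, Δy, Δh) = (-200, 215, +2.06); to P-3 = (-5, 105, -0.01).
Determinant of the coordinate differences = (-200)·105 − (-5)·215 = -19925.
∂h/∂x = [(+2.06)·105 − (-0.01)·215] / -19925 = -0.01096
∂h/∂y = [(-200)·(-0.01) − (-5)·(+2.06)] / -19925 = -0.0006173
|∇h| = √(-0.01096² + -0.0006173²) = 0.01098
Seepage velocity v = K·i/n = 4.2 × 0.01098 / 0.3 = 0.1537 ft/day.

0.15 ft/day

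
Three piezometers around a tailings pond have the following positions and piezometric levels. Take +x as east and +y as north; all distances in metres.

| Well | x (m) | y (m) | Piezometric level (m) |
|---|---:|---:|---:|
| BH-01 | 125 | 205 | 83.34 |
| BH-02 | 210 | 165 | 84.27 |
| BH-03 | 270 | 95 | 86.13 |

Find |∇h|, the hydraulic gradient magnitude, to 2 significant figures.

With h = a·x + b·y + c and BH-01 as origin, the differences give:
  85·a + (-40)·b = +0.93
  145·a + (-110)·b = +2.79
Eliminate b (×(-110) and ×(-40), subtract): -3550·a = 9.300 → a = ∂h/∂x = -0.002620
Back-substitute: b = ∂h/∂y = -0.02882.
|∇h| = √(-0.002620² + -0.02882²) = 0.02894

0.029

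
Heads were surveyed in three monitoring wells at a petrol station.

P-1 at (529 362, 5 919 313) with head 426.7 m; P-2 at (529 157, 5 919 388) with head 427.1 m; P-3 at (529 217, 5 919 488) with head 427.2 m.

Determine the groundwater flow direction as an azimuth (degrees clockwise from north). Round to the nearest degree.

With h = a·x + b·y + c and P-1 as origin, the differences give:
  (-205)·a + 75·b = +0.4
  (-145)·a + 175·b = +0.5
Eliminate b (×175 and ×75, subtract): -25000·a = 32.50 → a = ∂h/∂x = -0.001300
Back-substitute: b = ∂h/∂y = +0.001780.
Flow direction (−∇h) has components (+0.001300 E, -0.001780 N).
Azimuth = atan2(E, N) = atan2(+0.001300, -0.001780) = 143.9° ≈ 144°.

144°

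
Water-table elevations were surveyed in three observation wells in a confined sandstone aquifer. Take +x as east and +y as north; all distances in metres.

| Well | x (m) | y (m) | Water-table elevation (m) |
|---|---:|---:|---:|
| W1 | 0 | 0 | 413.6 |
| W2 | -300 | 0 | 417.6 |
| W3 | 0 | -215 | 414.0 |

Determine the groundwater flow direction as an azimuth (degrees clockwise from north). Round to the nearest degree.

082°

∂h/∂x = (417.6 − 413.6) / (-300 − 0) = -0.01333
∂h/∂y = (414.0 − 413.6) / (-215 − 0) = -0.001860
Flow direction (−∇h) has components (+0.01333 E, +0.001860 N).
Azimuth = atan2(E, N) = atan2(+0.01333, +0.001860) = 82.1° ≈ 082°.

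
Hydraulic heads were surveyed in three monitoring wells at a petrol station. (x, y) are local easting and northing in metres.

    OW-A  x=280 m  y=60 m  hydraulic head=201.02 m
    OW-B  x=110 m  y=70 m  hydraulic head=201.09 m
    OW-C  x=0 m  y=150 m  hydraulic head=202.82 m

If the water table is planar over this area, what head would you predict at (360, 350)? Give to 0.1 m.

207.7 m

Three-point gradient (reference OW-A): Δ to OW-B = (-170, 10, +0.07), Δ to OW-C = (-280, 90, +1.80).
∂h/∂x = +0.0009360, ∂h/∂y = +0.02291 (det = -12500).
h(360, 350) = 201.02 + (+0.0009360)·(80) + (+0.02291)·(290) = 201.02 +0.075 +6.644 = 207.739 m.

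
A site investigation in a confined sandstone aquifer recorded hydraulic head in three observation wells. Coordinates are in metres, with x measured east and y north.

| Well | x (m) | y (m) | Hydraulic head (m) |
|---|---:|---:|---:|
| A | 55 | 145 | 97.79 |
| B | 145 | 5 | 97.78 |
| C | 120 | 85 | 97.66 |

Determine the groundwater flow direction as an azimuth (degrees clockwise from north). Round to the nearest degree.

058°

With h = a·x + b·y + c and A as origin, the differences give:
  90·a + (-140)·b = -0.01
  65·a + (-60)·b = -0.13
Eliminate b (×(-60) and ×(-140), subtract): 3700·a = -17.600 → a = ∂h/∂x = -0.004757
Back-substitute: b = ∂h/∂y = -0.002986.
Flow direction (−∇h) has components (+0.004757 E, +0.002986 N).
Azimuth = atan2(E, N) = atan2(+0.004757, +0.002986) = 57.9° ≈ 058°.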